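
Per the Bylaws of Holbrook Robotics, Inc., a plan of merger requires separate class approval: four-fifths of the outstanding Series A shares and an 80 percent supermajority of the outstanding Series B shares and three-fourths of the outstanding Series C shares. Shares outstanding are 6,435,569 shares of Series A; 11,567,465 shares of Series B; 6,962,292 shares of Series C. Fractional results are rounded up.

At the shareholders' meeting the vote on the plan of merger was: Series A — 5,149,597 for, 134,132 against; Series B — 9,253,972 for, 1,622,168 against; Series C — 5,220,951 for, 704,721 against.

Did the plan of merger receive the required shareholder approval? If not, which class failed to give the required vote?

Not approved — the Series C shares did not give the required vote.

Series A: 4/5 of 6435569 = 5148455.20, rounded up to 5148456; 5,148,456 required, 5,149,597 in favor — approved.
Series B: 4/5 of 11567465 = 9253972; 9,253,972 required, 9,253,972 in favor — approved.
Series C: 3/4 of 6962292 = 5221719; 5,221,719 required, 5,220,951 in favor — not approved.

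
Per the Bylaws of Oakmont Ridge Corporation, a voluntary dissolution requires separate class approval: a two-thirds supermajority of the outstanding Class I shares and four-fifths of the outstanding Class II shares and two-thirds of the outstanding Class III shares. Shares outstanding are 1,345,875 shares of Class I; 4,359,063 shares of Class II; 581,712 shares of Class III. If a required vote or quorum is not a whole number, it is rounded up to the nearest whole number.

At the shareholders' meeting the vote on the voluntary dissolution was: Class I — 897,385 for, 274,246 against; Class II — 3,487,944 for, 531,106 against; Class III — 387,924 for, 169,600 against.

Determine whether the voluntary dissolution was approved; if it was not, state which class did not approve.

Approved — every class gave the required vote.

Class I: 2/3 of 1345875 = 897250; 897,250 required, 897,385 in favor — approved.
Class II: 4/5 of 4359063 = 3487250.40, rounded up to 3487251; 3,487,251 required, 3,487,944 in favor — approved.
Class III: 2/3 of 581712 = 387808; 387,808 required, 387,924 in favor — approved.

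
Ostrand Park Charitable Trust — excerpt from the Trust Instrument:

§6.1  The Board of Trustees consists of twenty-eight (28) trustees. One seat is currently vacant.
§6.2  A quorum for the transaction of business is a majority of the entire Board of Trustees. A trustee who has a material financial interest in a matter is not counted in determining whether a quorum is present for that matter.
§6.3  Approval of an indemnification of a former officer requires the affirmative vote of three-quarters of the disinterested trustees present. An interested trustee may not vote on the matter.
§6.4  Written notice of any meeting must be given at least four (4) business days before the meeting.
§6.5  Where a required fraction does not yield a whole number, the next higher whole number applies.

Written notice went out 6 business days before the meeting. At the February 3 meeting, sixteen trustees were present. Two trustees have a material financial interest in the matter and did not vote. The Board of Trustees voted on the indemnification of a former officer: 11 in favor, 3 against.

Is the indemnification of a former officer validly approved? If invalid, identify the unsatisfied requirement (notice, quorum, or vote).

Notice: 6 business days given; 4 required (6 ≥ 4). Satisfied.
Quorum: 16 present, but the 2 interested trustees do not count, leaving 14. Quorum is 15. Not satisfied.
Vote: the indemnification of a former officer requires three-fourths of the disinterested trustees present (16 − 2 = 14). 3/4 of 14 = 10.50, rounded up to 11, so 11 affirmative votes are needed; 11 voted in favor. Satisfied. (Moot — without a quorum no business can be validly transacted.)

Invalid — quorum requirement not satisfied.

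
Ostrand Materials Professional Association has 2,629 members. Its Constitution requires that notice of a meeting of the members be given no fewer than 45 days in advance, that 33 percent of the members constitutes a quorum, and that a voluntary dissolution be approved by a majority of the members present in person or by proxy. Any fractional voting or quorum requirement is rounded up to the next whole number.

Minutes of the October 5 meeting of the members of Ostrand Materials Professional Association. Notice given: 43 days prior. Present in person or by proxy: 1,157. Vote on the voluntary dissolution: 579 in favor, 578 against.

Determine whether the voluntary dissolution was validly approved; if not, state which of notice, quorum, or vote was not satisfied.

Invalid — notice requirement not satisfied.

Notice: 43 days given; 45 required. Not satisfied.
Quorum: 33% of 2,629 = 867.57, rounded up to 868; 1,157 present. Satisfied.
Vote: requires a majority of those present (1,157); a majority of 1157 is 579, so 579 needed; 579 in favor. Satisfied.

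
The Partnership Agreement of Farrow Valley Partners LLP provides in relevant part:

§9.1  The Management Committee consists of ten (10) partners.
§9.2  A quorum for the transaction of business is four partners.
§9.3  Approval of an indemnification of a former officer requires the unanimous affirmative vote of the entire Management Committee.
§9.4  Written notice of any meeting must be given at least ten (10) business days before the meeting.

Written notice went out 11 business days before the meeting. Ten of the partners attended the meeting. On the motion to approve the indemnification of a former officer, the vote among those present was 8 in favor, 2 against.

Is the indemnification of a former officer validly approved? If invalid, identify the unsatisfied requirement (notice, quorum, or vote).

Invalid — vote requirement not satisfied.

Notice: 11 business days given; 10 required (11 ≥ 10). Satisfied.
Quorum: 10 present; quorum is 4. Satisfied.
Vote: the indemnification of a former officer requires the unanimous vote of the entire Management Committee (10). Unanimous means all 10, so 10 affirmative votes are needed; 8 voted in favor. Not satisfied.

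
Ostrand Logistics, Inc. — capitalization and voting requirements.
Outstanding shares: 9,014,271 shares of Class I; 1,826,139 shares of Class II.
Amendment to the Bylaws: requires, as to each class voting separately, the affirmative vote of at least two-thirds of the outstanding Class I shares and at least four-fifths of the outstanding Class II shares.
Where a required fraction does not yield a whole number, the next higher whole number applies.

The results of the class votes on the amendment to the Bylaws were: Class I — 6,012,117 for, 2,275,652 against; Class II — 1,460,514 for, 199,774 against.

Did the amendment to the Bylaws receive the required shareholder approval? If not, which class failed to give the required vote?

Class I: 2/3 of 9014271 = 6009514; 6,009,514 required, 6,012,117 in favor — approved.
Class II: 4/5 of 1826139 = 1460911.20, rounded up to 1460912; 1,460,912 required, 1,460,514 in favor — not approved.

Not approved — the Class II shares did not give the required vote.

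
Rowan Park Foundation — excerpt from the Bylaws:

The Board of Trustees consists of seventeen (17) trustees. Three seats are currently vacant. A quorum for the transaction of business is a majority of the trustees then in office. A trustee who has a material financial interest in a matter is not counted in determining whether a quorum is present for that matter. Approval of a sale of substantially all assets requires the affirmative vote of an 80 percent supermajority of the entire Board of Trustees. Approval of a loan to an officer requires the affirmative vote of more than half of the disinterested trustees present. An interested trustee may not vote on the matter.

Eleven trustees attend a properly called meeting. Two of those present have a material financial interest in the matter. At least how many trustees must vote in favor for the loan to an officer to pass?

The loan to an officer requires a majority of the disinterested trustees present (11 − 2 = 9).
A majority of 9 is 5.

5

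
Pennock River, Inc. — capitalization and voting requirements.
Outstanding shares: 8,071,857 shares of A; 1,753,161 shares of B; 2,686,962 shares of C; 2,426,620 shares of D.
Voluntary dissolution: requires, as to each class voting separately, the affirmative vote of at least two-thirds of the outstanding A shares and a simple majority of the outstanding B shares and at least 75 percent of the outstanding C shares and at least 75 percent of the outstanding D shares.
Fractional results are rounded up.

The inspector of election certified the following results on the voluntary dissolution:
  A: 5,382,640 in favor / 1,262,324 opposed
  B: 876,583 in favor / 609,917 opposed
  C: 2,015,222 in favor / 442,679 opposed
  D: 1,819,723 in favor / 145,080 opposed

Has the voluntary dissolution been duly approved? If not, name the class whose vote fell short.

Not approved — the D shares did not give the required vote.

A: 2/3 of 8071857 = 5381238; 5,381,238 required, 5,382,640 in favor — approved.
B: a majority of 1753161 is 876581; 876,581 required, 876,583 in favor — approved.
C: 3/4 of 2686962 = 2015221.50, rounded up to 2015222; 2,015,222 required, 2,015,222 in favor — approved.
D: 3/4 of 2426620 = 1819965; 1,819,965 required, 1,819,723 in favor — not approved.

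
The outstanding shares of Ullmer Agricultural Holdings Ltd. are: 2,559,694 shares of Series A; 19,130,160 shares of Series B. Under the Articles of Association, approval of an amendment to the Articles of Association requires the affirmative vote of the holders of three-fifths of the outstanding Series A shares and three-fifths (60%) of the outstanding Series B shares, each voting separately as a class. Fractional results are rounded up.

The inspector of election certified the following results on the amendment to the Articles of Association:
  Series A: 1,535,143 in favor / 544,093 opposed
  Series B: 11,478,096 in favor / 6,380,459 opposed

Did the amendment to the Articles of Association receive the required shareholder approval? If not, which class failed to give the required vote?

Not approved — the Series A shares did not give the required vote.

Series A: 3/5 of 2559694 = 1535816.40, rounded up to 1535817; 1,535,817 required, 1,535,143 in favor — not approved.
Series B: 3/5 of 19130160 = 11478096; 11,478,096 required, 11,478,096 in favor — approved.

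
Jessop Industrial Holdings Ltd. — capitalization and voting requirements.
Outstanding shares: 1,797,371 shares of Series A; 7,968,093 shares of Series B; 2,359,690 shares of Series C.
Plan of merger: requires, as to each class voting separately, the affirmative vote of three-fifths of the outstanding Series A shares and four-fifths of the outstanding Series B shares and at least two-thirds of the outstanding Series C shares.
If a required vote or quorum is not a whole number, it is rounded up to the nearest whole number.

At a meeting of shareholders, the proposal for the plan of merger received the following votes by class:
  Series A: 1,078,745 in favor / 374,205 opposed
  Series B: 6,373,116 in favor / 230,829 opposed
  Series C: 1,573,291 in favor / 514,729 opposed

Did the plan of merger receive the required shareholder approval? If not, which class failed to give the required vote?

Series A: 3/5 of 1797371 = 1078422.60, rounded up to 1078423; 1,078,423 required, 1,078,745 in favor — approved.
Series B: 4/5 of 7968093 = 6374474.40, rounded up to 6374475; 6,374,475 required, 6,373,116 in favor — not approved.
Series C: 2/3 of 2359690 = 1573126.67, rounded up to 1573127; 1,573,127 required, 1,573,291 in favor — approved.

Not approved — the Series B shares did not give the required vote.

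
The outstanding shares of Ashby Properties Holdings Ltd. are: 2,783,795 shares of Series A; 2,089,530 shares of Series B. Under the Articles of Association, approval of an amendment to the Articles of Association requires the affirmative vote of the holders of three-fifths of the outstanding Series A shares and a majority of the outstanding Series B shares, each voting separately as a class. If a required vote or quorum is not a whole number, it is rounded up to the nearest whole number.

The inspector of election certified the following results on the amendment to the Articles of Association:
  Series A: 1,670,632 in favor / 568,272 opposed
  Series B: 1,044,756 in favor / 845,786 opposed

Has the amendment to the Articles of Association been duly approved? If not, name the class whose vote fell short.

Series A: 3/5 of 2783795 = 1670277; 1,670,277 required, 1,670,632 in favor — approved.
Series B: a majority of 2089530 is 1044766; 1,044,766 required, 1,044,756 in favor — not approved.

Not approved — the Series B shares did not give the required vote.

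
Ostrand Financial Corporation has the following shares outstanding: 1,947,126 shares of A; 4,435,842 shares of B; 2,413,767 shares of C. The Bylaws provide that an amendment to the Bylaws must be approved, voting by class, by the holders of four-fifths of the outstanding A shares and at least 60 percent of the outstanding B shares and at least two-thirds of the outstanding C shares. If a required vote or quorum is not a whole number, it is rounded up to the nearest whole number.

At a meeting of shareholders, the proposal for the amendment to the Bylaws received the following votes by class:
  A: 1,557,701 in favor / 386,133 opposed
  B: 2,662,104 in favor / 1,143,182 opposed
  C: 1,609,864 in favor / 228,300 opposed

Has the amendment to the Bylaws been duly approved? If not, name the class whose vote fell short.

A: 4/5 of 1947126 = 1557700.80, rounded up to 1557701; 1,557,701 required, 1,557,701 in favor — approved.
B: 3/5 of 4435842 = 2661505.20, rounded up to 2661506; 2,661,506 required, 2,662,104 in favor — approved.
C: 2/3 of 2413767 = 1609178; 1,609,178 required, 1,609,864 in favor — approved.

Approved — every class gave the required vote.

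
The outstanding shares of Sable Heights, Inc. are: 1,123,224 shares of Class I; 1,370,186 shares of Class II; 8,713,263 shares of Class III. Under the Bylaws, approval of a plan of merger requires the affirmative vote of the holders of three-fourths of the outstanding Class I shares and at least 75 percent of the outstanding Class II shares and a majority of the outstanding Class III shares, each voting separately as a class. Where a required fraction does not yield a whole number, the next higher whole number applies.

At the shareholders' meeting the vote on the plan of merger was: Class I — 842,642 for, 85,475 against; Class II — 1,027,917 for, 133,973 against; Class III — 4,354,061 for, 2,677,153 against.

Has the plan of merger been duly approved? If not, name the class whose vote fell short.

Class I: 3/4 of 1123224 = 842418; 842,418 required, 842,642 in favor — approved.
Class II: 3/4 of 1370186 = 1027639.50, rounded up to 1027640; 1,027,640 required, 1,027,917 in favor — approved.
Class III: a majority of 8713263 is 4356632; 4,356,632 required, 4,354,061 in favor — not approved.

Not approved — the Class III shares did not give the required vote.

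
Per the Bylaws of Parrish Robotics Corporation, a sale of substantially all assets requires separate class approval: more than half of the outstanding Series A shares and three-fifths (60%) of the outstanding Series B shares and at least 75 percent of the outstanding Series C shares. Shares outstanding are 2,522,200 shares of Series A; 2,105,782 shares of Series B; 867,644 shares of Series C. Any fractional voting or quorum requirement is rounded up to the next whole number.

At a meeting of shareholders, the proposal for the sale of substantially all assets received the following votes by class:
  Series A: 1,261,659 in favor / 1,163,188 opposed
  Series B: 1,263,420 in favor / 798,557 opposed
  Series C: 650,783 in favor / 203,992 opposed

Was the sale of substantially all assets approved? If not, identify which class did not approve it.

Series A: a majority of 2522200 is 1261101; 1,261,101 required, 1,261,659 in favor — approved.
Series B: 3/5 of 2105782 = 1263469.20, rounded up to 1263470; 1,263,470 required, 1,263,420 in favor — not approved.
Series C: 3/4 of 867644 = 650733; 650,733 required, 650,783 in favor — approved.

Not approved — the Series B shares did not give the required vote.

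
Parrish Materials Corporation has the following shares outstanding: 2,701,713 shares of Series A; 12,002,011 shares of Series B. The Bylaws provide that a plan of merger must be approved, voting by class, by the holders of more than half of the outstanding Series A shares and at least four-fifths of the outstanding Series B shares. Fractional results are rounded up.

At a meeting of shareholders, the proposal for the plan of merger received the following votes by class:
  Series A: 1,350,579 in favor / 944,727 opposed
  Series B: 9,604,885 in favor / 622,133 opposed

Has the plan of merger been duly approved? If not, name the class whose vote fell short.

Not approved — the Series A shares did not give the required vote.

Series A: a majority of 2701713 is 1350857; 1,350,857 required, 1,350,579 in favor — not approved.
Series B: 4/5 of 12002011 = 9601608.80, rounded up to 9601609; 9,601,609 required, 9,604,885 in favor — approved.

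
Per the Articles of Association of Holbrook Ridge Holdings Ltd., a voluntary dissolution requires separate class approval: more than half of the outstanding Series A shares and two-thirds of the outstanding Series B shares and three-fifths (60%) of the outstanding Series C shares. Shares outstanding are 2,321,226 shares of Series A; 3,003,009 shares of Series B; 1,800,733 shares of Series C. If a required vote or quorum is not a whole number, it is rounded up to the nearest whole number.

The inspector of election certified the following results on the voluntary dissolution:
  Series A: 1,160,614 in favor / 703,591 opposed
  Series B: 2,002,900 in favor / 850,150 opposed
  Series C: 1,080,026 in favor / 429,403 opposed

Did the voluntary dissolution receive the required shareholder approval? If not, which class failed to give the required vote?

Not approved — the Series C shares did not give the required vote.

Series A: a majority of 2321226 is 1160614; 1,160,614 required, 1,160,614 in favor — approved.
Series B: 2/3 of 3003009 = 2002006; 2,002,006 required, 2,002,900 in favor — approved.
Series C: 3/5 of 1800733 = 1080439.80, rounded up to 1080440; 1,080,440 required, 1,080,026 in favor — not approved.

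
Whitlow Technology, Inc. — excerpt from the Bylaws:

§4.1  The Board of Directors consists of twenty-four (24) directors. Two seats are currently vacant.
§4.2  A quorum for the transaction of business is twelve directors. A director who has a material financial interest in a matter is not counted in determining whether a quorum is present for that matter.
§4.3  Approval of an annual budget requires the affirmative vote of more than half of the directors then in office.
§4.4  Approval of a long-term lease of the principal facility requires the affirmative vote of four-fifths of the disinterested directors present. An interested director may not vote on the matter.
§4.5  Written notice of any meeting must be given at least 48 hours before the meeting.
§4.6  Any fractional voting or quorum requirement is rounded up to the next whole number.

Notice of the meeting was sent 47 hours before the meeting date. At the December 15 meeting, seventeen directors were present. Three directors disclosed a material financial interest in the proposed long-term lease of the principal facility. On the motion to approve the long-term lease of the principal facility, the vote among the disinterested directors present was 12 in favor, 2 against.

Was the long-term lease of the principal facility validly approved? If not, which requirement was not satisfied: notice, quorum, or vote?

Notice: 47 hours given; 48 required (47 < 48). Not satisfied.
Quorum: 17 present, but the 3 interested directors do not count, leaving 14. Quorum is 12. Satisfied.
Vote: the long-term lease of the principal facility requires four-fifths of the disinterested directors present (17 − 3 = 14). 4/5 of 14 = 11.20, rounded up to 12, so 12 affirmative votes are needed; 12 voted in favor. Satisfied.

Invalid — notice requirement not satisfied.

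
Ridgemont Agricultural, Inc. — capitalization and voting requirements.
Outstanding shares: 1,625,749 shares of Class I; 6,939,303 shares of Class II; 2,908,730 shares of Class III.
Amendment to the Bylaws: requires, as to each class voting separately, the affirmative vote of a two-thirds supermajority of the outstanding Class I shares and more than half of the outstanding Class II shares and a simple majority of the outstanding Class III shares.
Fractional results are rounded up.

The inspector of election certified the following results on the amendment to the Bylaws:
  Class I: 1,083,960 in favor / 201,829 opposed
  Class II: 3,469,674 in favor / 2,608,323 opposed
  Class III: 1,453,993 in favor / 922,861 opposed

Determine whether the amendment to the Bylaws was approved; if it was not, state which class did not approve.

Class I: 2/3 of 1625749 = 1083832.67, rounded up to 1083833; 1,083,833 required, 1,083,960 in favor — approved.
Class II: a majority of 6939303 is 3469652; 3,469,652 required, 3,469,674 in favor — approved.
Class III: a majority of 2908730 is 1454366; 1,454,366 required, 1,453,993 in favor — not approved.

Not approved — the Class III shares did not give the required vote.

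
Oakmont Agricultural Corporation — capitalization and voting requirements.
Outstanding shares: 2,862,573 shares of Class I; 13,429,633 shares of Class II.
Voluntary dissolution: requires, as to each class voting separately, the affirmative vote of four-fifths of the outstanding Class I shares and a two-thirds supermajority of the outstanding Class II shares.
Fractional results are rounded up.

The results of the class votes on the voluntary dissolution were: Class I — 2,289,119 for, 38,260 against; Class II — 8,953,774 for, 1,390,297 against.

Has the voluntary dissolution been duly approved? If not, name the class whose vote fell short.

Class I: 4/5 of 2862573 = 2290058.40, rounded up to 2290059; 2,290,059 required, 2,289,119 in favor — not approved.
Class II: 2/3 of 13429633 = 8953088.67, rounded up to 8953089; 8,953,089 required, 8,953,774 in favor — approved.

Not approved — the Class I shares did not give the required vote.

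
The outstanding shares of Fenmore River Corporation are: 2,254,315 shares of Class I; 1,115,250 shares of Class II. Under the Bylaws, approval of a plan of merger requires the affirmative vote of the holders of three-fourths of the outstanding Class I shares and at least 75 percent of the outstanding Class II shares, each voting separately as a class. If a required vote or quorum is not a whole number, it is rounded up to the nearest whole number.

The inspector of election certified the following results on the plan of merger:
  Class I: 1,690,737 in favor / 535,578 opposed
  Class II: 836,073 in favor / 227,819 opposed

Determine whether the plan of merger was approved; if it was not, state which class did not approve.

Class I: 3/4 of 2254315 = 1690736.25, rounded up to 1690737; 1,690,737 required, 1,690,737 in favor — approved.
Class II: 3/4 of 1115250 = 836437.50, rounded up to 836438; 836,438 required, 836,073 in favor — not approved.

Not approved — the Class II shares did not give the required vote.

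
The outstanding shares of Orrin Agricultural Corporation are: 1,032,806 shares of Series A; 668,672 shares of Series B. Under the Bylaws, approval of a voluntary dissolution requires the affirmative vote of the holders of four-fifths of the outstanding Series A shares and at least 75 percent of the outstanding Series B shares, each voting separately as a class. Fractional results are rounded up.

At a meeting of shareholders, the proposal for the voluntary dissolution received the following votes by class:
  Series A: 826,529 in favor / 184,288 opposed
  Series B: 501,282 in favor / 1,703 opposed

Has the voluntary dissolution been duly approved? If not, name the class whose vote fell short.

Not approved — the Series B shares did not give the required vote.

Series A: 4/5 of 1032806 = 826244.80, rounded up to 826245; 826,245 required, 826,529 in favor — approved.
Series B: 3/4 of 668672 = 501504; 501,504 required, 501,282 in favor — not approved.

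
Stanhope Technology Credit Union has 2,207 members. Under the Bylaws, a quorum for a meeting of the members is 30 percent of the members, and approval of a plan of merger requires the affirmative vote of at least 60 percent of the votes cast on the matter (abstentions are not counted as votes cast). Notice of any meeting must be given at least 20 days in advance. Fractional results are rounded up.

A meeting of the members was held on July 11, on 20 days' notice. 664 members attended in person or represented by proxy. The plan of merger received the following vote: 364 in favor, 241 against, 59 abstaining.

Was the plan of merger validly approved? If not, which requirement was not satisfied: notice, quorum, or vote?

Notice: 20 days given; 20 required. Satisfied.
Quorum: 30% of 2,207 = 662.10, rounded up to 663; 664 present. Satisfied.
Vote: requires three-fifths of the votes cast (664 − 59 abstaining = 605); 3/5 of 605 = 363, so 363 needed; 364 in favor. Satisfied.

Valid — all requirements satisfied.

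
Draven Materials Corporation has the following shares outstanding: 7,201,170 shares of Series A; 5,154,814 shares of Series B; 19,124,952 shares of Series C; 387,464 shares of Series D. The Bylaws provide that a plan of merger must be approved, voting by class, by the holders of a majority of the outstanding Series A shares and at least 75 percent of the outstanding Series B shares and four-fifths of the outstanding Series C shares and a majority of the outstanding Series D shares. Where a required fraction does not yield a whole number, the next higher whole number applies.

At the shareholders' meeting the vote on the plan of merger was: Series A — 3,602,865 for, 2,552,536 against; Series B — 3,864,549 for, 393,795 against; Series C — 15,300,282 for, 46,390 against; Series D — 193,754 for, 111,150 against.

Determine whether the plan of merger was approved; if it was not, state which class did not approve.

Not approved — the Series B shares did not give the required vote.

Series A: a majority of 7201170 is 3600586; 3,600,586 required, 3,602,865 in favor — approved.
Series B: 3/4 of 5154814 = 3866110.50, rounded up to 3866111; 3,866,111 required, 3,864,549 in favor — not approved.
Series C: 4/5 of 19124952 = 15299961.60, rounded up to 15299962; 15,299,962 required, 15,300,282 in favor — approved.
Series D: a majority of 387464 is 193733; 193,733 required, 193,754 in favor — approved.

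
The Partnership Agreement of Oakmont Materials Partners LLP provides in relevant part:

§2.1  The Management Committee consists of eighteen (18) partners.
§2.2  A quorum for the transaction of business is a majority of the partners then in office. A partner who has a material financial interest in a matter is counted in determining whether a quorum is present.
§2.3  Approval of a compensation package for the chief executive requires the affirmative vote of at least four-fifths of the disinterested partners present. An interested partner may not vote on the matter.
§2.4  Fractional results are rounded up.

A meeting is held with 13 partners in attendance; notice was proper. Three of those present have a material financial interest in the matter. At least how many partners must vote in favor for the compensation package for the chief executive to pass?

The compensation package for the chief executive requires four-fifths of the disinterested partners present (13 − 3 = 10).
4/5 of 10 = 8.

8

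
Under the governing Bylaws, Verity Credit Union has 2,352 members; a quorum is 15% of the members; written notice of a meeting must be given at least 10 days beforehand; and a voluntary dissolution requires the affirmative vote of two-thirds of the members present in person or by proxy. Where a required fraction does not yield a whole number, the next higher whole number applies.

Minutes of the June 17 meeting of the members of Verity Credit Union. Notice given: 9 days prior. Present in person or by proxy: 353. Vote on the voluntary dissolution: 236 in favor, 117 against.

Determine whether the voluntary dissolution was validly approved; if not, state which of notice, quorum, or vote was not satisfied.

Invalid — notice requirement not satisfied.

Notice: 9 days given; 10 required. Not satisfied.
Quorum: 15% of 2,352 = 352.80, rounded up to 353; 353 present. Satisfied.
Vote: requires two-thirds of those present (353); 2/3 of 353 = 235.33, rounded up to 236, so 236 needed; 236 in favor. Satisfied.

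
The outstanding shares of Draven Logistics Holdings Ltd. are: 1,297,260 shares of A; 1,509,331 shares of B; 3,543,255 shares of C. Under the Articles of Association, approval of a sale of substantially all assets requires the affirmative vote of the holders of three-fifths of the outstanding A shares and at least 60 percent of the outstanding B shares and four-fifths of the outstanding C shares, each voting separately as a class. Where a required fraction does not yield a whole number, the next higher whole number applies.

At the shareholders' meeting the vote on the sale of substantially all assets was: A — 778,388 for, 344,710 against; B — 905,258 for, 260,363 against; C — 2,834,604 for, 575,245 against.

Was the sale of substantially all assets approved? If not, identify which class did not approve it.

Not approved — the B shares did not give the required vote.

A: 3/5 of 1297260 = 778356; 778,356 required, 778,388 in favor — approved.
B: 3/5 of 1509331 = 905598.60, rounded up to 905599; 905,599 required, 905,258 in favor — not approved.
C: 4/5 of 3543255 = 2834604; 2,834,604 required, 2,834,604 in favor — approved.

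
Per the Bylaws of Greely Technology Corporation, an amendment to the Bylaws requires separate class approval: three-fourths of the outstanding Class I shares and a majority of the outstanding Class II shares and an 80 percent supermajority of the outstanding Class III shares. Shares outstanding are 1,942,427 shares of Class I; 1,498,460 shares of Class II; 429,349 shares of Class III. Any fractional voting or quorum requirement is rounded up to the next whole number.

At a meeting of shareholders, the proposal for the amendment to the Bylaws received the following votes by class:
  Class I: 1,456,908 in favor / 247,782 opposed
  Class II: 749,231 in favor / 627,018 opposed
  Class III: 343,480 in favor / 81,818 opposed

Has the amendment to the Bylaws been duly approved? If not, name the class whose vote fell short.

Class I: 3/4 of 1942427 = 1456820.25, rounded up to 1456821; 1,456,821 required, 1,456,908 in favor — approved.
Class II: a majority of 1498460 is 749231; 749,231 required, 749,231 in favor — approved.
Class III: 4/5 of 429349 = 343479.20, rounded up to 343480; 343,480 required, 343,480 in favor — approved.

Approved — every class gave the required vote.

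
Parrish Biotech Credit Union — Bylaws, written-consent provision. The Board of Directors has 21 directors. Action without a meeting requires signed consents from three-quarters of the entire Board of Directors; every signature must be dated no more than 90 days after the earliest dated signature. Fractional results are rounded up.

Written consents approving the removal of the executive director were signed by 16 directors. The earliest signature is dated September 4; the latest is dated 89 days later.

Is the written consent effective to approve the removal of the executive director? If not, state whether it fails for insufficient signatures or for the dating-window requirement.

Signatures required: three-quarters of 21 — 3/4 of 21 = 15.75, rounded up to 16, so 16 needed; 16 signed. Sufficient.
Dating window: the latest signature is 89 days after the earliest; the limit is 90 days. Within the window.

Effective — both the signature and dating-window requirements are satisfied.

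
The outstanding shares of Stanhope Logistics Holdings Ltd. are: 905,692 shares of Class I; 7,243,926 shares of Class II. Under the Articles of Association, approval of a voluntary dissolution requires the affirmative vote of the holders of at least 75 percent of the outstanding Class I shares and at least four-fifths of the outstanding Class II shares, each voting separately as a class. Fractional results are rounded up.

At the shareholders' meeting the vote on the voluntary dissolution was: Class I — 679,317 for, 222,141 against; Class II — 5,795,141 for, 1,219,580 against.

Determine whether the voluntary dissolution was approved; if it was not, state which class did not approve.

Approved — every class gave the required vote.

Class I: 3/4 of 905692 = 679269; 679,269 required, 679,317 in favor — approved.
Class II: 4/5 of 7243926 = 5795140.80, rounded up to 5795141; 5,795,141 required, 5,795,141 in favor — approved.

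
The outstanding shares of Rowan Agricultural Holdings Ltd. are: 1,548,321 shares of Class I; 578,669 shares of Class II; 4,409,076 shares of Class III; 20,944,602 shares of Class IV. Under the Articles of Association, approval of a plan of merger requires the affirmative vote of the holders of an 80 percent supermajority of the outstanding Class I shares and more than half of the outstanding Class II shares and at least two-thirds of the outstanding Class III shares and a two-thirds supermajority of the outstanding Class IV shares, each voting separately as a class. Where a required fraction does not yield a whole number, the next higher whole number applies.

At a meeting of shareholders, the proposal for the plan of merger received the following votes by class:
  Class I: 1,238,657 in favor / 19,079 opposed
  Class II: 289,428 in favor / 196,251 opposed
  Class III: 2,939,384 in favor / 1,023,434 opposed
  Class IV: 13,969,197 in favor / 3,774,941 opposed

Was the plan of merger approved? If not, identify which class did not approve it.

Approved — every class gave the required vote.

Class I: 4/5 of 1548321 = 1238656.80, rounded up to 1238657; 1,238,657 required, 1,238,657 in favor — approved.
Class II: a majority of 578669 is 289335; 289,335 required, 289,428 in favor — approved.
Class III: 2/3 of 4409076 = 2939384; 2,939,384 required, 2,939,384 in favor — approved.
Class IV: 2/3 of 20944602 = 13963068; 13,963,068 required, 13,969,197 in favor — approved.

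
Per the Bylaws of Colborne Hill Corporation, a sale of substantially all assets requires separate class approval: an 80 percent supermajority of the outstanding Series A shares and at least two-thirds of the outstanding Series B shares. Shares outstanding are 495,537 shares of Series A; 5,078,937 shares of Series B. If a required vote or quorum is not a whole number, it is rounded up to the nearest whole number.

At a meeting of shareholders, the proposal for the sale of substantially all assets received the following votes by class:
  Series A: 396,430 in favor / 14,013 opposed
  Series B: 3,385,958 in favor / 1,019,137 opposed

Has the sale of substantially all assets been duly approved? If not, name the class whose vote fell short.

Series A: 4/5 of 495537 = 396429.60, rounded up to 396430; 396,430 required, 396,430 in favor — approved.
Series B: 2/3 of 5078937 = 3385958; 3,385,958 required, 3,385,958 in favor — approved.

Approved — every class gave the required vote.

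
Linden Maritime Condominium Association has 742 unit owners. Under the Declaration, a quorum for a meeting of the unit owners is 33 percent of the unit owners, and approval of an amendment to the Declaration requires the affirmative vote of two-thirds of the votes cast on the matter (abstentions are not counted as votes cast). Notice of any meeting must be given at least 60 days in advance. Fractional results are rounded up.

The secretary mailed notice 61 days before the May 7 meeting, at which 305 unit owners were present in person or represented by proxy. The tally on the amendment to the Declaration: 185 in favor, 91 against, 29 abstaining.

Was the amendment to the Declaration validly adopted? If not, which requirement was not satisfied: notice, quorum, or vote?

Valid — all requirements satisfied.

Notice: 61 days given; 60 required. Satisfied.
Quorum: 33% of 742 = 244.86, rounded up to 245; 305 present. Satisfied.
Vote: requires two-thirds of the votes cast (305 − 29 abstaining = 276); 2/3 of 276 = 184, so 184 needed; 185 in favor. Satisfied.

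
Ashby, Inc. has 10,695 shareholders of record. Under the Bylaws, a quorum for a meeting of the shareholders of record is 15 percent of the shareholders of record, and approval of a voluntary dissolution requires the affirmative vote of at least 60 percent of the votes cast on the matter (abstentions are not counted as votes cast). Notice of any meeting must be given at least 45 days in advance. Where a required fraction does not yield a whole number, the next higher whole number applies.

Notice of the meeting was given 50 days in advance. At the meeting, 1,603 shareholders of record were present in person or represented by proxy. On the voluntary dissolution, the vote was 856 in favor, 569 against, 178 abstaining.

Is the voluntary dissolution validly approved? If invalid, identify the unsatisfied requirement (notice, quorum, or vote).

Invalid — quorum requirement not satisfied.

Notice: 50 days given; 45 required. Satisfied.
Quorum: 15% of 10,695 = 1,604.25, rounded up to 1,605; 1,603 present. Not satisfied.
Vote: requires three-fifths of the votes cast (1,603 − 178 abstaining = 1,425); 3/5 of 1425 = 855, so 855 needed; 856 in favor. Satisfied.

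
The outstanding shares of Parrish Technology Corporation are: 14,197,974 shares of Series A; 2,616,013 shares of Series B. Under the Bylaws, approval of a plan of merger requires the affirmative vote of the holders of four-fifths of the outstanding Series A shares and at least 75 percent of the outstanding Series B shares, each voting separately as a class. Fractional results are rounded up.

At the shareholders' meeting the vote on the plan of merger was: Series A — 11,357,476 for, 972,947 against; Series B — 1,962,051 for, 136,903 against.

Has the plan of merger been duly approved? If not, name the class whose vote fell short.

Series A: 4/5 of 14197974 = 11358379.20, rounded up to 11358380; 11,358,380 required, 11,357,476 in favor — not approved.
Series B: 3/4 of 2616013 = 1962009.75, rounded up to 1962010; 1,962,010 required, 1,962,051 in favor — approved.

Not approved — the Series A shares did not give the required vote.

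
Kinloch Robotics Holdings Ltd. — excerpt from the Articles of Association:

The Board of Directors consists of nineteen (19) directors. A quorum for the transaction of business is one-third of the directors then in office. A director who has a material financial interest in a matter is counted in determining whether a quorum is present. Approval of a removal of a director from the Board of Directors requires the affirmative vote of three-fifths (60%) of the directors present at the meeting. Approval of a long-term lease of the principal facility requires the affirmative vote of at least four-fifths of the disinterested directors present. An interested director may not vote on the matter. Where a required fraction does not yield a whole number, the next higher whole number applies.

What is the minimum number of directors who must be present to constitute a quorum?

1/3 of 19 = 6.33, rounded up to 7.

7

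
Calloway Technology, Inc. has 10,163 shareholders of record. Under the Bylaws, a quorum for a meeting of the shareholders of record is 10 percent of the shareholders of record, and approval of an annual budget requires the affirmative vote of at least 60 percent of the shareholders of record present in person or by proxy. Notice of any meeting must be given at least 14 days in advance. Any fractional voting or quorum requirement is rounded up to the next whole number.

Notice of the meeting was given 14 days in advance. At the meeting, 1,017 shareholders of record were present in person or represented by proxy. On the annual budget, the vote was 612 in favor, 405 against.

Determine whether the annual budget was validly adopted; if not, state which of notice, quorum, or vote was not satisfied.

Notice: 14 days given; 14 required. Satisfied.
Quorum: 10% of 10,163 = 1,016.30, rounded up to 1,017; 1,017 present. Satisfied.
Vote: requires three-fifths of those present (1,017); 3/5 of 1017 = 610.20, rounded up to 611, so 611 needed; 612 in favor. Satisfied.

Valid — all requirements satisfied.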